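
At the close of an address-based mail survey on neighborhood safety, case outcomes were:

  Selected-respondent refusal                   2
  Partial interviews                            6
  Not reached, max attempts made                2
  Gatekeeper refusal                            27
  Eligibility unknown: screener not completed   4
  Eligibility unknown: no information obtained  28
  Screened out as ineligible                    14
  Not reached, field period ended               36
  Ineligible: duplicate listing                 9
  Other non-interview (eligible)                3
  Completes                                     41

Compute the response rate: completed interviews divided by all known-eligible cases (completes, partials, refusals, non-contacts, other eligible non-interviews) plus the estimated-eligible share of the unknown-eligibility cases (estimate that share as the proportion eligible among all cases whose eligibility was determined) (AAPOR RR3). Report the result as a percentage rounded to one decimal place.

Refusals = 27 + 2 = 29
No contact after all attempts = 36 + 2 = 38
Unknown eligibility = 4 + 28 = 32
Screened out, ineligible = 14 + 9 = 23
Top = 41
Determined eligible = 41 + 6 + 29 + 38 + 3 = 117
e = 117 / (117 + 23) = 117 / 140 = 0.8357
e × U = 0.8357 × 32 = 26.74
Denom = 117 + 26.74 = 143.74
RR3 = 41 / 143.74 = 0.2852

28.5%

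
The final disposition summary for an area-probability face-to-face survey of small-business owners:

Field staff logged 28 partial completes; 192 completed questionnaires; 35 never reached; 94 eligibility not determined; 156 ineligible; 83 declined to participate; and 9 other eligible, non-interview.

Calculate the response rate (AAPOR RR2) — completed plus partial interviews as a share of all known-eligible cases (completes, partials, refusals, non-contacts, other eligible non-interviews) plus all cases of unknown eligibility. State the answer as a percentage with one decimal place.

49.9%

Top: 192 + 28 = 220
Denom: 192 + 28 + 83 + 35 + 9 + 94 = 441
RR2 = 220 / 441 = 0.4989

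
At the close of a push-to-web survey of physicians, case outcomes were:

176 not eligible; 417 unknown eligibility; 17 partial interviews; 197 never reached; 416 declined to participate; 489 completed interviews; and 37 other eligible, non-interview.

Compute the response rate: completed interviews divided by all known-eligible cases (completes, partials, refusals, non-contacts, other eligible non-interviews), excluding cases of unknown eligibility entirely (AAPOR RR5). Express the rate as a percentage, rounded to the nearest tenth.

42.3%

Top = 489
Denominator = 489 + 17 + 416 + 197 + 37 = 1156
RR5 = 489 / 1156 = 0.4230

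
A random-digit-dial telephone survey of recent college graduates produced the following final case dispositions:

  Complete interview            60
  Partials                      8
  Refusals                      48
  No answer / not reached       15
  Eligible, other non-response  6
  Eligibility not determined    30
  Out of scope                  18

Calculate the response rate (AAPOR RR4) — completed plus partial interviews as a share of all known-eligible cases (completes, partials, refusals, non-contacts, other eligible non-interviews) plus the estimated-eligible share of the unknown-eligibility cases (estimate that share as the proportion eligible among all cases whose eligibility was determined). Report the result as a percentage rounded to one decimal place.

Top: 60 + 8 = 68
Eligible (known): 60 + 8 + 48 + 15 + 6 = 137
e = 137 / (137 + 18) = 137 / 155 = 0.8839
e × U: 0.8839 × 30 = 26.52
Denominator: 137 + 26.52 = 163.52
RR4 = 68 / 163.52 = 0.4159

41.6%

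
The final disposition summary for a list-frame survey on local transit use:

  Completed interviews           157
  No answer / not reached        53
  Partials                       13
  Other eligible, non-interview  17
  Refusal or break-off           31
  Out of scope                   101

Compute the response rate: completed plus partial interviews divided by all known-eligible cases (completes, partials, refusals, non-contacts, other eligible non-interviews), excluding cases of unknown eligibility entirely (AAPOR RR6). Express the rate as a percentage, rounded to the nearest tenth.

Top: 157 + 13 = 170
Denominator: 157 + 13 + 31 + 53 + 17 = 271
RR6 = 170 / 271 = 0.6273

62.7%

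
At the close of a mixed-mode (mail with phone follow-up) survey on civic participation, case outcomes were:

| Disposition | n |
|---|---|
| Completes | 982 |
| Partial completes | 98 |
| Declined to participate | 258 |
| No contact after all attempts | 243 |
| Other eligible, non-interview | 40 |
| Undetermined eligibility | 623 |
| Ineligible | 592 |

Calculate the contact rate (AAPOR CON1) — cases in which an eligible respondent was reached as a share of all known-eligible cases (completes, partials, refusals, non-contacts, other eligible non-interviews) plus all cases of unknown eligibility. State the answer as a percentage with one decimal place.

61.4%

Numerator = 982 + 98 + 258 + 40 = 1378
Base = 982 + 98 + 258 + 243 + 40 + 623 = 2244
CON1 = 1378 / 2244 = 0.6141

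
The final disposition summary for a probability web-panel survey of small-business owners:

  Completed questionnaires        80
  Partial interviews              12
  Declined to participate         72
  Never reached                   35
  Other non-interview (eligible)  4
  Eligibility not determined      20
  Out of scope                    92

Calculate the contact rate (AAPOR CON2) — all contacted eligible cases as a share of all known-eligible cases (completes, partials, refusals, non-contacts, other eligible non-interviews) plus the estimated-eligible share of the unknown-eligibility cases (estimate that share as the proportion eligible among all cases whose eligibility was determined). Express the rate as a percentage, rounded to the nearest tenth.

Num = 80 + 12 + 72 + 4 = 168
Eligible (known) = 80 + 12 + 72 + 35 + 4 = 203
e = 203 / (203 + 92) = 203 / 295 = 0.6881
Eligible share of unknowns = 0.6881 × 20 = 13.76
Denom = 203 + 13.76 = 216.76
CON2 = 168 / 216.76 = 0.7751

77.5%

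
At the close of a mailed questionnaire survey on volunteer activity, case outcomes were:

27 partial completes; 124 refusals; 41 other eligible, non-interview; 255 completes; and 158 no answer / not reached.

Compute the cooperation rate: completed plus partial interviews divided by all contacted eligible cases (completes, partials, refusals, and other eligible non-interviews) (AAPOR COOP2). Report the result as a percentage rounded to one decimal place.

63.1%

Top = 255 + 27 = 282
Denom = 255 + 27 + 124 + 41 = 447
COOP2 = 282 / 447 = 0.6309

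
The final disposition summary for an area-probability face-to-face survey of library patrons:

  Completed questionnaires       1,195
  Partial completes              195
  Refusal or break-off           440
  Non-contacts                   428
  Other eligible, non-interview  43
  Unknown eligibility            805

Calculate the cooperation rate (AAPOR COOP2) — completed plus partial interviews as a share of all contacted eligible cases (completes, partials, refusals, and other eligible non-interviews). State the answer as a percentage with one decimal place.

74.2%

Num: 1195 + 195 = 1390
Denominator: 1195 + 195 + 440 + 43 = 1873
COOP2 = 1390 / 1873 = 0.7421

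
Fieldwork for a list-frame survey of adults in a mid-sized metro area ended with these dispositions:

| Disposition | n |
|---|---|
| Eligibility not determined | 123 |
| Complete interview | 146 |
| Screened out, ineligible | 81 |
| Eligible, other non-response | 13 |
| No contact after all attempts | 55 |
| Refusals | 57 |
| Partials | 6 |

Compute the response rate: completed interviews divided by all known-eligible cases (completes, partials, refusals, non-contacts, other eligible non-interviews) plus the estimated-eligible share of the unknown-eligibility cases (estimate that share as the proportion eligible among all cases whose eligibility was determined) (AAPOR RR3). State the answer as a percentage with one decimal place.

Numerator: 146
Determined eligible: 146 + 6 + 57 + 55 + 13 = 277
e = 277 / (277 + 81) = 277 / 358 = 0.7737
Eligible share of unknowns: 0.7737 × 123 = 95.17
Denom: 277 + 95.17 = 372.17
RR3 = 146 / 372.17 = 0.3923

39.2%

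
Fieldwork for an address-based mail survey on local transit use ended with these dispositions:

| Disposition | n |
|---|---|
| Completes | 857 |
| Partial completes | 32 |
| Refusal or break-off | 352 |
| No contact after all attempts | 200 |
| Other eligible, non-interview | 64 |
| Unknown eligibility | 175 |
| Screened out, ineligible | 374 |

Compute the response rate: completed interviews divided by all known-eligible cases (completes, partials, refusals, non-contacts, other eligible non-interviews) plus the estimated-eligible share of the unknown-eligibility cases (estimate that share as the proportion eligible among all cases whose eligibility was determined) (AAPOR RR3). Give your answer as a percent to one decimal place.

Num → 857
Determined eligible → 857 + 32 + 352 + 200 + 64 = 1505
e = 1505 / (1505 + 374) = 1505 / 1879 = 0.8010
Eligible share of unknowns → 0.8010 × 175 = 140.18
Base → 1505 + 140.18 = 1645.18
RR3 = 857 / 1645.18 = 0.5209

52.1%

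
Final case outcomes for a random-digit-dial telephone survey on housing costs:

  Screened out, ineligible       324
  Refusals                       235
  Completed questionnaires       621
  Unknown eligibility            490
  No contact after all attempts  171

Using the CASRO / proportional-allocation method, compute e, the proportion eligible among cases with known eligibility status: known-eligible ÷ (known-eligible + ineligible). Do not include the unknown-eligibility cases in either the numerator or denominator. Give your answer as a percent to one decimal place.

76.0%

Determined eligible → 621 + 235 + 171 = 1027
e = 1027 / (1027 + 324) = 1027 / 1351 = 0.7602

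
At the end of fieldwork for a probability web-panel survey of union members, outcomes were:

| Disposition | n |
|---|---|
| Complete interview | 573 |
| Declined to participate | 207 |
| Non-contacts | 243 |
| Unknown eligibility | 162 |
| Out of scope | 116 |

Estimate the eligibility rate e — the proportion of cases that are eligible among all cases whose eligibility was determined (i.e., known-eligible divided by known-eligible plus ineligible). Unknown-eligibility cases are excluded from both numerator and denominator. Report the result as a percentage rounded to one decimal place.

89.8%

Eligible (known) = 573 + 207 + 243 = 1023
e = 1023 / (1023 + 116) = 1023 / 1139 = 0.8982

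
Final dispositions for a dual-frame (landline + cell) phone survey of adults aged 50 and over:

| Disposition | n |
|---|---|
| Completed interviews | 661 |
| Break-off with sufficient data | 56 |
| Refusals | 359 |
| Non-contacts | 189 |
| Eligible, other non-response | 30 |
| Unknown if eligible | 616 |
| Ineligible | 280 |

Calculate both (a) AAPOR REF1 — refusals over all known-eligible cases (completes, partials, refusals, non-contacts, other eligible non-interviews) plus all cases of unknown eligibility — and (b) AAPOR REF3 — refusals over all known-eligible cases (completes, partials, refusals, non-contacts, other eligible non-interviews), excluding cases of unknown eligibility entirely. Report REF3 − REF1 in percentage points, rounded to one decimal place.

8.9

Top = 359
Denominator = 661 + 56 + 359 + 189 + 30 + 616 = 1911
REF1 = 359 / 1911 = 0.1879
Denominator = 661 + 56 + 359 + 189 + 30 = 1295
REF3 = 359 / 1295 = 0.2772
Difference = 27.72 − 18.79 = 8.93 percentage points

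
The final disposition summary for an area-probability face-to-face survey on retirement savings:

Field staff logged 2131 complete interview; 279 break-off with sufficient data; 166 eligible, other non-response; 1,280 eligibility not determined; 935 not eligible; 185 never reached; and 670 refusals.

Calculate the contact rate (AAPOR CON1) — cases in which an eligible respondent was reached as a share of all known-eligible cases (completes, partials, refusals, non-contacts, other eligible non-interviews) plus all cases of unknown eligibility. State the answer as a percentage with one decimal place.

68.9%

Num: 2131 + 279 + 670 + 166 = 3246
Denominator: 2131 + 279 + 670 + 185 + 166 + 1280 = 4711
CON1 = 3246 / 4711 = 0.6890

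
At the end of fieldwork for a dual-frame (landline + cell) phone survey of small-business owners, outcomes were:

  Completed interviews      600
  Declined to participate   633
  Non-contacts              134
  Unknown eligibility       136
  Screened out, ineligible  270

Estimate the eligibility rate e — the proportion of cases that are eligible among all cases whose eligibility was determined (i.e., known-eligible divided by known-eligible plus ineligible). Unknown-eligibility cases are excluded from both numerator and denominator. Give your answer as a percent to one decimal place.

83.5%

Known eligible: 600 + 633 + 134 = 1367
e = 1367 / (1367 + 270) = 1367 / 1637 = 0.8351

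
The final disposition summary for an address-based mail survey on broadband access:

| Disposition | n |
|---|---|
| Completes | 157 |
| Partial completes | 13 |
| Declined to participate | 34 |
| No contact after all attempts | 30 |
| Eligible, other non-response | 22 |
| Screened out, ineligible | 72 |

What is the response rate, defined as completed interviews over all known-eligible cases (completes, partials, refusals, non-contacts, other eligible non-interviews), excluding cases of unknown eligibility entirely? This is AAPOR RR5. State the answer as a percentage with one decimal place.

61.3%

Num: 157
Base: 157 + 13 + 34 + 30 + 22 = 256
RR5 = 157 / 256 = 0.6133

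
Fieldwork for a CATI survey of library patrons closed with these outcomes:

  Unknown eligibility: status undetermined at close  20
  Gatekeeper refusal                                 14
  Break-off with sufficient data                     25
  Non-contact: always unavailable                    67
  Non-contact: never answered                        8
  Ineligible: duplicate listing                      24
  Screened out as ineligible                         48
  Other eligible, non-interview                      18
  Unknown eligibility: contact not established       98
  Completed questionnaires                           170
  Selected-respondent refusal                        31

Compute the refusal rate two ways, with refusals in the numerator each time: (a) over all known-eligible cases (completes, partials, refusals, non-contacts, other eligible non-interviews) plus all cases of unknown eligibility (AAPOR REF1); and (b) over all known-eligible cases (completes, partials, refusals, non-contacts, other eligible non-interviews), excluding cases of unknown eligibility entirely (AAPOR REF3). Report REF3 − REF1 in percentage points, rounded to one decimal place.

Refusals = 14 + 31 = 45
Non-contacts = 8 + 67 = 75
Undetermined eligibility = 98 + 20 = 118
Not eligible = 48 + 24 = 72
Top → 45
Base → 170 + 25 + 45 + 75 + 18 + 118 = 451
REF1 = 45 / 451 = 0.0998
Base → 170 + 25 + 45 + 75 + 18 = 333
REF3 = 45 / 333 = 0.1351
Difference = 13.51 − 9.98 = 3.53 percentage points

3.5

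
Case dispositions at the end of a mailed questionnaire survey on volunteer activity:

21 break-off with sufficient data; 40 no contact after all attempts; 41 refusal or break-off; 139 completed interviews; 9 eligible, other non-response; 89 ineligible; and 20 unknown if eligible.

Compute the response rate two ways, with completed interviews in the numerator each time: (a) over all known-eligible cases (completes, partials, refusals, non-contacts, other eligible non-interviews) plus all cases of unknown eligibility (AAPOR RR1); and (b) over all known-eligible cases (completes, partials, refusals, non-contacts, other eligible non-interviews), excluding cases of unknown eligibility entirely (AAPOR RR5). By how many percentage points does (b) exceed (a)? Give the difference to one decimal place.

Numerator: 139
Base: 139 + 21 + 41 + 40 + 9 + 20 = 270
RR1 = 139 / 270 = 0.5148
Base: 139 + 21 + 41 + 40 + 9 = 250
RR5 = 139 / 250 = 0.5560
Difference = 55.60 − 51.48 = 4.12 percentage points

4.1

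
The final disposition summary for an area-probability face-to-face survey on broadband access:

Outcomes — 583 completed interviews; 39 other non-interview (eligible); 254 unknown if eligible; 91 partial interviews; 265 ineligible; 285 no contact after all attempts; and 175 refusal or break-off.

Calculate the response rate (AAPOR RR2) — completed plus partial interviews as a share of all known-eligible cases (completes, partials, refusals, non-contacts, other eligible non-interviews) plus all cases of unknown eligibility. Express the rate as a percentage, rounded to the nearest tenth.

Num → 583 + 91 = 674
Base → 583 + 91 + 175 + 285 + 39 + 254 = 1427
RR2 = 674 / 1427 = 0.4723

47.2%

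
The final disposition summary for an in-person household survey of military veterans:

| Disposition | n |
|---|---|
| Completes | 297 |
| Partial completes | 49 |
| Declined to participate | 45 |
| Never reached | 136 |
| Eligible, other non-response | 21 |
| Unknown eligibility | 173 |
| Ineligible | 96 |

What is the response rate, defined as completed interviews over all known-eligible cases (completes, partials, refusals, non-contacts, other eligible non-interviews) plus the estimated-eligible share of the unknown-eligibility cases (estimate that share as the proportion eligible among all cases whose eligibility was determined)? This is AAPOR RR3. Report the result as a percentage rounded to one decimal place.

42.7%

Numerator → 297
Eligible (known) → 297 + 49 + 45 + 136 + 21 = 548
e = 548 / (548 + 96) = 548 / 644 = 0.8509
e × U → 0.8509 × 173 = 147.21
Base → 548 + 147.21 = 695.21
RR3 = 297 / 695.21 = 0.4272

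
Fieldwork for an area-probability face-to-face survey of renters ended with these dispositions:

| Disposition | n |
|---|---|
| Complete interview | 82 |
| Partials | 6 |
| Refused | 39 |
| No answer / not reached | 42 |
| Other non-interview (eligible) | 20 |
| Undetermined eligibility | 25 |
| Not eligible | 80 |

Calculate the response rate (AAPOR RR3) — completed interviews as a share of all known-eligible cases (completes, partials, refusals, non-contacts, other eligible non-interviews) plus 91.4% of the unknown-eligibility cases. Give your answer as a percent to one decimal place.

Numerator → 82
Determined eligible → 82 + 6 + 39 + 42 + 20 = 189
Estimated eligible among unknowns → 0.9140 × 25 = 22.85
Denominator → 189 + 22.85 = 211.85
RR3 = 82 / 211.85 = 0.3871

38.7%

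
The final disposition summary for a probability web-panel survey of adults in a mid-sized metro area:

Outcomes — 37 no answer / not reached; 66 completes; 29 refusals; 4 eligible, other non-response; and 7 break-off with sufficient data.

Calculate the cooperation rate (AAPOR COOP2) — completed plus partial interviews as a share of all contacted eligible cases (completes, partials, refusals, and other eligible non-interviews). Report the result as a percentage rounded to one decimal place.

68.9%

Numerator → 66 + 7 = 73
Denominator → 66 + 7 + 29 + 4 = 106
COOP2 = 73 / 106 = 0.6887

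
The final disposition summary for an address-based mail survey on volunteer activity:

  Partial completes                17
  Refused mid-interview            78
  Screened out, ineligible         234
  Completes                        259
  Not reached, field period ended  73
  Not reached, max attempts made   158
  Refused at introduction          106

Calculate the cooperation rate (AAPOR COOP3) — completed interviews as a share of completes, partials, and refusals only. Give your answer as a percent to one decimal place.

56.3%

Refused = 106 + 78 = 184
No answer / not reached = 73 + 158 = 231
Num = 259
Denom = 259 + 17 + 184 = 460
COOP3 = 259 / 460 = 0.5630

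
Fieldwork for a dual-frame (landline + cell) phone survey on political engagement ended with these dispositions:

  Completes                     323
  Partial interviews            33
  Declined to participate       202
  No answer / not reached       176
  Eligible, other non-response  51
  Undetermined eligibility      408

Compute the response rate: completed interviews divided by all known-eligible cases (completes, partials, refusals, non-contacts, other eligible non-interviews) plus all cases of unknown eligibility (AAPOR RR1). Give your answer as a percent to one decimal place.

27.1%

Numerator: 323
Denominator: 323 + 33 + 202 + 176 + 51 + 408 = 1193
RR1 = 323 / 1193 = 0.2707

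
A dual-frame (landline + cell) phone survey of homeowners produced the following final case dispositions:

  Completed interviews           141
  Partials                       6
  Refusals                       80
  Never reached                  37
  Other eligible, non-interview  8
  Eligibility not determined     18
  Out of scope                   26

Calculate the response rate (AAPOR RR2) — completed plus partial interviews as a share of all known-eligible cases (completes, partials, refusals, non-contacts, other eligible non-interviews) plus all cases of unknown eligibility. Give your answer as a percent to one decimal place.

50.7%

Top → 141 + 6 = 147
Denom → 141 + 6 + 80 + 37 + 8 + 18 = 290
RR2 = 147 / 290 = 0.5069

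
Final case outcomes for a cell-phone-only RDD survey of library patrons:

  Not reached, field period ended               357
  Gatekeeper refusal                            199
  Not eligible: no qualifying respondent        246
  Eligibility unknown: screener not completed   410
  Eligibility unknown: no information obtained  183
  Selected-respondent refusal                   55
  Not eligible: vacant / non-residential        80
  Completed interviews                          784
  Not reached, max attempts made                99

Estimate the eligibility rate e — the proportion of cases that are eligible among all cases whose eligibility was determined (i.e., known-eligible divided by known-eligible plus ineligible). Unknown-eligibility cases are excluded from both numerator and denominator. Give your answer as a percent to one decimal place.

82.1%

Refused = 199 + 55 = 254
Never reached = 357 + 99 = 456
Unknown if eligible = 410 + 183 = 593
Ineligible = 246 + 80 = 326
Known eligible: 784 + 254 + 456 = 1494
e = 1494 / (1494 + 326) = 1494 / 1820 = 0.8209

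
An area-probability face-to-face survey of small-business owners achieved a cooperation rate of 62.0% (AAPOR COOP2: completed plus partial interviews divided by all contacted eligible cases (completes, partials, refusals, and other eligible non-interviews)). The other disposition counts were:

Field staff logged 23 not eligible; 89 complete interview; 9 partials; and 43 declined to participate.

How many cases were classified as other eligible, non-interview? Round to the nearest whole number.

Numerator: 89 + 9 = 98
COOP2 = 98 / D = 0.620
D = 98 / 0.620 = 158.1
Remaining denominator categories sum to 141
other eligible, non-interview = 158.1 − 141 ≈ 17

17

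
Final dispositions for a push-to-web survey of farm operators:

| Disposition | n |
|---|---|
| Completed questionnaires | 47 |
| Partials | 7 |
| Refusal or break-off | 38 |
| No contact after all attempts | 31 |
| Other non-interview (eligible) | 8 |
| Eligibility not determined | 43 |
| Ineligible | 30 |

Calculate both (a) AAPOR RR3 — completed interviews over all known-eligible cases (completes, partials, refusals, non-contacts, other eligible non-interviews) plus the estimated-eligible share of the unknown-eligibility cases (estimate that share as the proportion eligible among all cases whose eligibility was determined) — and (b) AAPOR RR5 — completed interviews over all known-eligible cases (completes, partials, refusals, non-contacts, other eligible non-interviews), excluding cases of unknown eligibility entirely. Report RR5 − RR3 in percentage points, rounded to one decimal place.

Numerator: 47
Known eligible: 47 + 7 + 38 + 31 + 8 = 131
e = 131 / (131 + 30) = 131 / 161 = 0.8137
Eligible share of unknowns: 0.8137 × 43 = 34.99
Denom: 131 + 34.99 = 165.99
RR3 = 47 / 165.99 = 0.2831
Denom: 47 + 7 + 38 + 31 + 8 = 131
RR5 = 47 / 131 = 0.3588
Difference = 35.88 − 28.31 = 7.57 percentage points

7.6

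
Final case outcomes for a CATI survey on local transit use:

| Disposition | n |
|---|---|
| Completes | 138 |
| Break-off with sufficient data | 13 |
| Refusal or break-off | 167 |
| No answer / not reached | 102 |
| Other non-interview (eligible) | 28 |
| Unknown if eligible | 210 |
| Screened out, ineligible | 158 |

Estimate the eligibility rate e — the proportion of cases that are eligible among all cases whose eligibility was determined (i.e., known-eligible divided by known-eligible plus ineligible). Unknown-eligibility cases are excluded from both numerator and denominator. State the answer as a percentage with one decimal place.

Eligible (known): 138 + 13 + 167 + 102 + 28 = 448
e = 448 / (448 + 158) = 448 / 606 = 0.7393

73.9%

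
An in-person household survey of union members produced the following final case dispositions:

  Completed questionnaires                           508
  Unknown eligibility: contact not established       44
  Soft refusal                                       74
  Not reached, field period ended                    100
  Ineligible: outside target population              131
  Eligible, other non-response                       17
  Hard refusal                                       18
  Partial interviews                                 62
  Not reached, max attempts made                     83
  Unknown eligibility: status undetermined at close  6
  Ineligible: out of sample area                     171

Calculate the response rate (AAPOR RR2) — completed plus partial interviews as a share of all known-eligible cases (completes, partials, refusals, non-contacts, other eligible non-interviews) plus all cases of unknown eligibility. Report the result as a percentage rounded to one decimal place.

Refused = 18 + 74 = 92
No answer / not reached = 100 + 83 = 183
Unknown if eligible = 44 + 6 = 50
Not eligible = 131 + 171 = 302
Numerator: 508 + 62 = 570
Denominator: 508 + 62 + 92 + 183 + 17 + 50 = 912
RR2 = 570 / 912 = 0.6250

62.5%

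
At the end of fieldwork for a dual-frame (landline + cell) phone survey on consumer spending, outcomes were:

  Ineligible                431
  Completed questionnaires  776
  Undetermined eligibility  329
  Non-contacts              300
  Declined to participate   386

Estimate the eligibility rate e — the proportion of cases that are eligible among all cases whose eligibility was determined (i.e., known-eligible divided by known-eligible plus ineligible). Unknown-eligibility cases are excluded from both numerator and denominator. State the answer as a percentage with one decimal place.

77.2%

Eligible (known): 776 + 386 + 300 = 1462
e = 1462 / (1462 + 431) = 1462 / 1893 = 0.7723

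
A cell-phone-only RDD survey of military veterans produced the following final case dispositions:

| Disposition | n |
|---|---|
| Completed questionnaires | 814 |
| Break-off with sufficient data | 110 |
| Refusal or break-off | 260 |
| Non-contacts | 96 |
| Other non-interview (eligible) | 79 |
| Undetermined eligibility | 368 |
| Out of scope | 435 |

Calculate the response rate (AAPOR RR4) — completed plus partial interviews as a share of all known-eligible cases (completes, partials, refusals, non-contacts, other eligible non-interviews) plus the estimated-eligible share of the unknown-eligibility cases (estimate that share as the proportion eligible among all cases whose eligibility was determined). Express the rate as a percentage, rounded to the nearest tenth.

Numerator → 814 + 110 = 924
Eligible (known) → 814 + 110 + 260 + 96 + 79 = 1359
e = 1359 / (1359 + 435) = 1359 / 1794 = 0.7575
Estimated eligible among unknowns → 0.7575 × 368 = 278.76
Denom → 1359 + 278.76 = 1637.76
RR4 = 924 / 1637.76 = 0.5642

56.4%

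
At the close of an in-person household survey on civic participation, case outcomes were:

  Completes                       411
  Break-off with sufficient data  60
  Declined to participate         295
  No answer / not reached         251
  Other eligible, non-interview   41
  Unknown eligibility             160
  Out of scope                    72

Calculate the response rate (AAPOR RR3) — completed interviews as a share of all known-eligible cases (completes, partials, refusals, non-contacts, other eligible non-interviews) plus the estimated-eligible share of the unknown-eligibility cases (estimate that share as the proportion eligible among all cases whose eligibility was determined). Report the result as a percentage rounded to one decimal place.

Top → 411
Eligible (known) → 411 + 60 + 295 + 251 + 41 = 1058
e = 1058 / (1058 + 72) = 1058 / 1130 = 0.9363
e × U → 0.9363 × 160 = 149.81
Denominator → 1058 + 149.81 = 1207.81
RR3 = 411 / 1207.81 = 0.3403

34.0%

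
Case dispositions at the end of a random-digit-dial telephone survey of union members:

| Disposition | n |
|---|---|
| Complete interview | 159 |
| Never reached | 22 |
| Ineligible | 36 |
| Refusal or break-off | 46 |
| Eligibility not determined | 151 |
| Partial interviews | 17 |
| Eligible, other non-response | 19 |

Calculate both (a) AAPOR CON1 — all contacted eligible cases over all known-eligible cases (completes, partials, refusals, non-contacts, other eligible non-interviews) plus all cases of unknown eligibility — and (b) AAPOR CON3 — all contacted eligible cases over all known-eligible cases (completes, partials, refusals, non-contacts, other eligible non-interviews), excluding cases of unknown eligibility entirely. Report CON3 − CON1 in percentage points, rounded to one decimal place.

33.4

Num: 159 + 17 + 46 + 19 = 241
Denominator: 159 + 17 + 46 + 22 + 19 + 151 = 414
CON1 = 241 / 414 = 0.5821
Denominator: 159 + 17 + 46 + 22 + 19 = 263
CON3 = 241 / 263 = 0.9163
Difference = 91.63 − 58.21 = 33.42 percentage points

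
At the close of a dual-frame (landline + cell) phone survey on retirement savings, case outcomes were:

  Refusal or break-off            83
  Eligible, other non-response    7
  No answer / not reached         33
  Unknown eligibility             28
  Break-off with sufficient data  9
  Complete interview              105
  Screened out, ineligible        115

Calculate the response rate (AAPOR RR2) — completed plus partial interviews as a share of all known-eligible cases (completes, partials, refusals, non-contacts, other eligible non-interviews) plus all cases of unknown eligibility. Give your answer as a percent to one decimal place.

Numerator: 105 + 9 = 114
Denominator: 105 + 9 + 83 + 33 + 7 + 28 = 265
RR2 = 114 / 265 = 0.4302

43.0%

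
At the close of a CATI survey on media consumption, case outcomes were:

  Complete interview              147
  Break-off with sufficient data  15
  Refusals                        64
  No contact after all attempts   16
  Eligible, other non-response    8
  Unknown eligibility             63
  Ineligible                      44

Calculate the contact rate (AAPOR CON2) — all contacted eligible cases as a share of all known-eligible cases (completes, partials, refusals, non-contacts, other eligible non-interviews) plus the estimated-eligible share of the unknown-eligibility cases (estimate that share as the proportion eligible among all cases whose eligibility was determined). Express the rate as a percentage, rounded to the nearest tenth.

77.1%

Top: 147 + 15 + 64 + 8 = 234
Eligible (known): 147 + 15 + 64 + 16 + 8 = 250
e = 250 / (250 + 44) = 250 / 294 = 0.8503
e × U: 0.8503 × 63 = 53.57
Base: 250 + 53.57 = 303.57
CON2 = 234 / 303.57 = 0.7708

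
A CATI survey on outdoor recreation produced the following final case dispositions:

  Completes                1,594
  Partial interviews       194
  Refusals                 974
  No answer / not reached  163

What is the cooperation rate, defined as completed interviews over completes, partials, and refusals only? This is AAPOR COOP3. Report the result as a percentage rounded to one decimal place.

Top = 1594
Denominator = 1594 + 194 + 974 = 2762
COOP3 = 1594 / 2762 = 0.5771

57.7%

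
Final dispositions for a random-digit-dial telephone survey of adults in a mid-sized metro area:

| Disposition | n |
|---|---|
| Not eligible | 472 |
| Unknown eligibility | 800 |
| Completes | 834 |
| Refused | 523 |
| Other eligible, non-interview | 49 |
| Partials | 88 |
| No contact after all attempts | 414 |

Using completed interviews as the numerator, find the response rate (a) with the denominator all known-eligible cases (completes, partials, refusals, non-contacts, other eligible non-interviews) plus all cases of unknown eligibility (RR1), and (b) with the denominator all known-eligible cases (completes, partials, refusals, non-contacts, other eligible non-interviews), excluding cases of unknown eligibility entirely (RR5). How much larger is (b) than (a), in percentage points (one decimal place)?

Num: 834
Base: 834 + 88 + 523 + 414 + 49 + 800 = 2708
RR1 = 834 / 2708 = 0.3080
Base: 834 + 88 + 523 + 414 + 49 = 1908
RR5 = 834 / 1908 = 0.4371
Difference = 43.71 − 30.80 = 12.91 percentage points

12.9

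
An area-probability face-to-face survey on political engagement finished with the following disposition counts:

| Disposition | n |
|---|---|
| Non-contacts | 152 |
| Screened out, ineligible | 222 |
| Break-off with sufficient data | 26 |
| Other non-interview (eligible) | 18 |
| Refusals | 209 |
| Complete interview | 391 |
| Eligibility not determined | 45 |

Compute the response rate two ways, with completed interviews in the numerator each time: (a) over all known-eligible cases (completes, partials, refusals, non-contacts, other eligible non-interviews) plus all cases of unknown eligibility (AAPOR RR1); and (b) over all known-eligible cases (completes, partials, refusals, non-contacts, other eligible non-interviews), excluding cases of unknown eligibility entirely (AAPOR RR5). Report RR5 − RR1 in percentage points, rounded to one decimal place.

2.6

Top → 391
Denominator → 391 + 26 + 209 + 152 + 18 + 45 = 841
RR1 = 391 / 841 = 0.4649
Denominator → 391 + 26 + 209 + 152 + 18 = 796
RR5 = 391 / 796 = 0.4912
Difference = 49.12 − 46.49 = 2.63 percentage points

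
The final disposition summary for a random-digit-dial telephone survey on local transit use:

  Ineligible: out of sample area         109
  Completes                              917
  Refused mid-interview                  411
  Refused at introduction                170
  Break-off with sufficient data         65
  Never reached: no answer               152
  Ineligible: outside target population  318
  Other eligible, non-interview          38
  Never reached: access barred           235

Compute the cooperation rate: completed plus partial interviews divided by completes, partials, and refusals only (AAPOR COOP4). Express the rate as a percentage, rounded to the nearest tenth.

Refusals = 170 + 411 = 581
Never reached = 152 + 235 = 387
Out of scope = 318 + 109 = 427
Numerator: 917 + 65 = 982
Base: 917 + 65 + 581 = 1563
COOP4 = 982 / 1563 = 0.6283

62.8%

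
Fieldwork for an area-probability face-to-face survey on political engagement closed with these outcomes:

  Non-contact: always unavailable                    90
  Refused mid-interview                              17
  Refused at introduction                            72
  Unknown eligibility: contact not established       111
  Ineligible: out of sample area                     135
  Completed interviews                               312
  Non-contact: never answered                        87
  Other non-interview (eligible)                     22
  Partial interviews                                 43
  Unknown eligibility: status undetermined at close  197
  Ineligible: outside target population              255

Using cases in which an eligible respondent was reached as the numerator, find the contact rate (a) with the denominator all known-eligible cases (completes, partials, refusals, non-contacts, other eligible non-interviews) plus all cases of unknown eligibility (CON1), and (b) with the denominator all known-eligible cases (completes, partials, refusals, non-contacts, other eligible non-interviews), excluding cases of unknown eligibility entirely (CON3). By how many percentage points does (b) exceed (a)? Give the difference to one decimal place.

23.5

Declined to participate = 72 + 17 = 89
Never reached = 87 + 90 = 177
Unknown if eligible = 111 + 197 = 308
Not eligible = 255 + 135 = 390
Top: 312 + 43 + 89 + 22 = 466
Denom: 312 + 43 + 89 + 177 + 22 + 308 = 951
CON1 = 466 / 951 = 0.4900
Denom: 312 + 43 + 89 + 177 + 22 = 643
CON3 = 466 / 643 = 0.7247
Difference = 72.47 − 49.00 = 23.47 percentage points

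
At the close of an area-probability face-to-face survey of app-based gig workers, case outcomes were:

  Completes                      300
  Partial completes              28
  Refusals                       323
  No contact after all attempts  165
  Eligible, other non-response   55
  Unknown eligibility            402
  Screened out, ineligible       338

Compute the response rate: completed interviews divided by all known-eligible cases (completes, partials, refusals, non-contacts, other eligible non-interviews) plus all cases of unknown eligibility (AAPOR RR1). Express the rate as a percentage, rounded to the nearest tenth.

Num: 300
Base: 300 + 28 + 323 + 165 + 55 + 402 = 1273
RR1 = 300 / 1273 = 0.2357

23.6%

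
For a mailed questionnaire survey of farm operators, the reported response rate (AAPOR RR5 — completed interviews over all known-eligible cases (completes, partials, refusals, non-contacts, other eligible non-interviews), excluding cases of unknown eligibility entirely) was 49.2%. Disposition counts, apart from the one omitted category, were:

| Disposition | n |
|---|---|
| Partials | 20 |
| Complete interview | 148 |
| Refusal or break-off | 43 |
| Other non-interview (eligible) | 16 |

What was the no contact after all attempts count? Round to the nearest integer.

74

RR5 = 148 / D = 0.492
D = 148 / 0.492 = 300.8
Rest of base = 227
no contact after all attempts = 300.8 − 227 ≈ 74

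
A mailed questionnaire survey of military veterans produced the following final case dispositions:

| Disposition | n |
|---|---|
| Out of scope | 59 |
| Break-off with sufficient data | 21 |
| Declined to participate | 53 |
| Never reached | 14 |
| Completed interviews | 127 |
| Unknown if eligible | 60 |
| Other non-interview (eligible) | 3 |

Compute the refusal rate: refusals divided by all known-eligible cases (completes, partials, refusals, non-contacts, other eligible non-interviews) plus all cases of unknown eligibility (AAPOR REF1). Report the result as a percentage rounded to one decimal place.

Num → 53
Denom → 127 + 21 + 53 + 14 + 3 + 60 = 278
REF1 = 53 / 278 = 0.1906

19.1%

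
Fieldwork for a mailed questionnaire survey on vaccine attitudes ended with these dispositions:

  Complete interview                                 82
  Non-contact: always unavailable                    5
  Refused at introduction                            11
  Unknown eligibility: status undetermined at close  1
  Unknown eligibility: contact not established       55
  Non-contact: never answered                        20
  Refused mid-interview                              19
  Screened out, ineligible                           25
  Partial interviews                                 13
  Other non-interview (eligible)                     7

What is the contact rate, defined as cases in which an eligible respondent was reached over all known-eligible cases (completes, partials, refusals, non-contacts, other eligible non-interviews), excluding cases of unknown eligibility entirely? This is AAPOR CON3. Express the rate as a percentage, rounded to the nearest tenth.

84.1%

Refused = 11 + 19 = 30
Never reached = 20 + 5 = 25
Undetermined eligibility = 55 + 1 = 56
Top → 82 + 13 + 30 + 7 = 132
Denom → 82 + 13 + 30 + 25 + 7 = 157
CON3 = 132 / 157 = 0.8408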